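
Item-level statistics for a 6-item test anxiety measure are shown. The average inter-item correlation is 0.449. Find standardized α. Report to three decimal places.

Standardized α = k·r̄ / (1 + (k−1)·r̄) = 6 × 0.449 / (1 + 5 × 0.449)
  = 2.6940 / 3.2450 = 0.830

α = 0.830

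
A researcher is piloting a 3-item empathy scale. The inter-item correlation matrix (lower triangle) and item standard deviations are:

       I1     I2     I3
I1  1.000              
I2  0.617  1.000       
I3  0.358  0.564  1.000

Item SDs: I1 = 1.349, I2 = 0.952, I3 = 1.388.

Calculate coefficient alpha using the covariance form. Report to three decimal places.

α = 0.730

Σσ²ᵢ = 1.349² + 0.952² + 1.388² = 4.6526
Covariances σ_ij = r_ij · s_i · s_j:
  σ(I1,I2) = 0.617 × 1.349 × 0.952 = 0.7924
  σ(I1,I3) = 0.358 × 1.349 × 1.388 = 0.6703
  σ(I2,I3) = 0.564 × 0.952 × 1.388 = 0.7453
σ²_T = Σσ²ᵢ + 2·Σσ_ij = 4.6526 + 2 × 2.2080 = 9.0686
α = (3/2)·(1 − 4.6526/9.0686) = 0.730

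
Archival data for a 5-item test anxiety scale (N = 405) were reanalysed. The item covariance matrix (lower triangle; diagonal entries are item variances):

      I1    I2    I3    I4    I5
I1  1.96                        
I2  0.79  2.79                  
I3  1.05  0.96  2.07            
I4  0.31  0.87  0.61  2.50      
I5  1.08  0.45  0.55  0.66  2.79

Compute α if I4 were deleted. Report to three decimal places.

Remaining items: I1, I2, I3, I5 (k = 4).
sum of item variances = 1.96 + 2.79 + 2.07 + 2.79 = 9.61
σ²_T = 9.61 + 2 × 4.88 = 19.37
α (item deleted) = (4/3)·(1 − 9.61/19.37) = 0.672

α = 0.672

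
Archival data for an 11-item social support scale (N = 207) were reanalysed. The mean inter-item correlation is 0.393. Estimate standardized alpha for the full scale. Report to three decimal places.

standardized alpha = 0.877

Standardized α = k·r̄ / (1 + (k−1)·r̄) = 11 × 0.393 / (1 + 10 × 0.393)
  = 4.3230 / 4.9300 = 0.877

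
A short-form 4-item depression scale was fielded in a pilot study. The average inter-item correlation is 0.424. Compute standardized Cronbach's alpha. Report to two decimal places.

Standardized α = k·r̄ / (1 + (k−1)·r̄) = 4 × 0.424 / (1 + 3 × 0.424)
  = 1.6960 / 2.2720 = 0.75

α = 0.75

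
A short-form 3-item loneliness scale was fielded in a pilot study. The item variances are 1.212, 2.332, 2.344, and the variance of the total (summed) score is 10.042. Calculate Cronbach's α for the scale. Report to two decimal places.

Σσᵢ² = 1.212 + 2.332 + 2.344 = 5.888
α = (k/(k−1))·(1 − Σσᵢ²/Var(T)) = (3/2)·(1 − 5.888/10.042) = 0.62

Cronbach's α = 0.62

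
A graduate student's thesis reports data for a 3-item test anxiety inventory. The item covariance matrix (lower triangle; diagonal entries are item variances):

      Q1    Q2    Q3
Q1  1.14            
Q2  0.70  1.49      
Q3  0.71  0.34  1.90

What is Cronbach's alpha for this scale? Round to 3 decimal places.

sum of item variances = 1.14 + 1.49 + 1.90 = 4.53
Σ_{i<j} σ_ij = 1.75
σ²_T = 4.53 + 2 × 1.75 = 8.03
α = (k/(k−1))·(1 − sum of item variances/σ²_T) = (3/2)·(1 − 4.53/8.03) = 0.654

α = 0.654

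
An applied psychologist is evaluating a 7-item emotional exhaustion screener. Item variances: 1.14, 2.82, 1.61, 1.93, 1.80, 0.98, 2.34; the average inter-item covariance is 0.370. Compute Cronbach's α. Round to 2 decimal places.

Σσ²ᵢ = 1.14 + 2.82 + 1.61 + 1.93 + 1.80 + 0.98 + 2.34 = 12.62
Sum of the 21 distinct covariances = 21 × 0.370 = 7.770
total variance = Σσ²ᵢ + 2·Σcov = 12.62 + 2 × 7.770 = 28.160
α = (7/6)·(1 − 12.62/28.160) = 0.64

Cronbach's α = 0.64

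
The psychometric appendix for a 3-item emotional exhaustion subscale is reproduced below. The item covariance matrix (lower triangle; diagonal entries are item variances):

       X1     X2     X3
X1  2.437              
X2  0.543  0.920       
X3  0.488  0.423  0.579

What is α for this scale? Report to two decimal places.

ΣVar(i) = 2.437 + 0.920 + 0.579 = 3.936
Σ_{i<j} σ_ij = 1.454
total variance = 3.936 + 2 × 1.454 = 6.844
α = (k/(k−1))·(1 − ΣVar(i)/total variance) = (3/2)·(1 − 3.936/6.844) = 0.64

α = 0.64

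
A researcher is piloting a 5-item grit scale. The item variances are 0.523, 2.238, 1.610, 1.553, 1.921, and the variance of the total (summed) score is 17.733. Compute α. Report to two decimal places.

Σσ²ᵢ = 0.523 + 2.238 + 1.610 + 1.553 + 1.921 = 7.845
α = (k/(k−1))·(1 − Σσ²ᵢ/Var(T)) = (5/4)·(1 − 7.845/17.733) = 0.70

α = 0.70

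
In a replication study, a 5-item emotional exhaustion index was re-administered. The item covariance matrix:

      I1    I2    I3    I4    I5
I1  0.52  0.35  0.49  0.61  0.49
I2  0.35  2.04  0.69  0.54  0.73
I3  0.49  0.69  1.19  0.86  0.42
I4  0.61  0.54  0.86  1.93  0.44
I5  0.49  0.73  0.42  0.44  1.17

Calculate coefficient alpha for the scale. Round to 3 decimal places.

α = 0.777

Σσᵢ² = 0.52 + 2.04 + 1.19 + 1.93 + 1.17 = 6.85
Sum of off-diagonal covariances = 5.62
σ²_T = 6.85 + 2 × 5.62 = 18.09
α = (k/(k−1))·(1 − Σσᵢ²/σ²_T) = (5/4)·(1 − 6.85/18.09) = 0.777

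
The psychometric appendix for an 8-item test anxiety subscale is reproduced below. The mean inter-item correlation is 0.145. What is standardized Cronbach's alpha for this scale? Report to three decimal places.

standardized Cronbach's alpha = 0.576

Standardized α = k·r̄ / (1 + (k−1)·r̄) = 8 × 0.145 / (1 + 7 × 0.145)
  = 1.1600 / 2.0150 = 0.576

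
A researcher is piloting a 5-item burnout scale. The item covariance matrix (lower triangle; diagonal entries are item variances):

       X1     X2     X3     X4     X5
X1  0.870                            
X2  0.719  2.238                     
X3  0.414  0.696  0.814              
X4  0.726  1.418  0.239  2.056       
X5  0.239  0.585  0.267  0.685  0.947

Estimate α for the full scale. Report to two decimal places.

α = 0.79

sum of item variances = 0.870 + 2.238 + 0.814 + 2.056 + 0.947 = 6.925
Sum of the distinct covariances = 5.988
total variance = 6.925 + 2 × 5.988 = 18.901
α = (k/(k−1))·(1 − sum of item variances/total variance) = (5/4)·(1 − 6.925/18.901) = 0.79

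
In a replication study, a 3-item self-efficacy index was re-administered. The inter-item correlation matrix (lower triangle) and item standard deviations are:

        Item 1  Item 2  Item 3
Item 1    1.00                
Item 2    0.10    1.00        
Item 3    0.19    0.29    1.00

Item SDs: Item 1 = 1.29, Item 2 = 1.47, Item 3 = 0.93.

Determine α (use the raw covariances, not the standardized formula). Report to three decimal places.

Σσ²ᵢ = 1.29² + 1.47² + 0.93² = 4.6899
Covariances σ_ij = r_ij · s_i · s_j:
  σ(Item 1,Item 2) = 0.10 × 1.29 × 1.47 = 0.1896
  σ(Item 1,Item 3) = 0.19 × 1.29 × 0.93 = 0.2279
  σ(Item 2,Item 3) = 0.29 × 1.47 × 0.93 = 0.3965
σ²_T = Σσ²ᵢ + 2·Σσ_ij = 4.6899 + 2 × 0.8140 = 6.3179
α = (3/2)·(1 − 4.6899/6.3179) = 0.387

α = 0.387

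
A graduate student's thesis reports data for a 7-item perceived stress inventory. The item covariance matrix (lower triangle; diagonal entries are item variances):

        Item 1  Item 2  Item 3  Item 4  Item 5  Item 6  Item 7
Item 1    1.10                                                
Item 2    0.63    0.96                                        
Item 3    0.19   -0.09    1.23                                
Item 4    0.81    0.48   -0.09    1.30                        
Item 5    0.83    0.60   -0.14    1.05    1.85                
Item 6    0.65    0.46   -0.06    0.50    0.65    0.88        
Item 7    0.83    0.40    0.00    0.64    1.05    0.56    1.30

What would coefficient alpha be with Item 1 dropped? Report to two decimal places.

α = 0.74

Remaining items: Item 2, Item 3, Item 4, Item 5, Item 6, Item 7 (k = 6).
Σσ²ᵢ = 0.96 + 1.23 + 1.30 + 1.85 + 0.88 + 1.30 = 7.52
Var(T) = 7.52 + 2 × 6.01 = 19.54
α (item deleted) = (6/5)·(1 − 7.52/19.54) = 0.74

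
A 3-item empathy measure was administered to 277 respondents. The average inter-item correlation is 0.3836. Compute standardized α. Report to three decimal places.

α = 0.651

Standardized α = k·r̄ / (1 + (k−1)·r̄) = 3 × 0.3836 / (1 + 2 × 0.3836)
  = 1.1508 / 1.7672 = 0.651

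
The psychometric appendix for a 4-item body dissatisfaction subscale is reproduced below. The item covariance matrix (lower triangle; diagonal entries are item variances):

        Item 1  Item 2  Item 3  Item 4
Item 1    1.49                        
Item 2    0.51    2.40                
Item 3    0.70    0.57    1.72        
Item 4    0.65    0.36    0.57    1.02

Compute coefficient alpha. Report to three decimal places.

coefficient alpha = 0.671

ΣVar(i) = 1.49 + 2.40 + 1.72 + 1.02 = 6.63
Sum of the distinct covariances = 3.36
total variance = 6.63 + 2 × 3.36 = 13.35
α = (k/(k−1))·(1 − ΣVar(i)/total variance) = (4/3)·(1 − 6.63/13.35) = 0.671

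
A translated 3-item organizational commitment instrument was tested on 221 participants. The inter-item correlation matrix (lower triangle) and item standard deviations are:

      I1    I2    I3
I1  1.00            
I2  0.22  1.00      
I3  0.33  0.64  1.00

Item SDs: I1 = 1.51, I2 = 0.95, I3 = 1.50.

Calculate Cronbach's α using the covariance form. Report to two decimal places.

Σσ²ᵢ = 1.51² + 0.95² + 1.50² = 5.4326
Covariances σ_ij = r_ij · s_i · s_j:
  σ(I1,I2) = 0.22 × 1.51 × 0.95 = 0.3156
  σ(I1,I3) = 0.33 × 1.51 × 1.50 = 0.7475
  σ(I2,I3) = 0.64 × 0.95 × 1.50 = 0.9120
σ²_T = Σσ²ᵢ + 2·Σσ_ij = 5.4326 + 2 × 1.9751 = 9.3828
α = (3/2)·(1 − 5.4326/9.3828) = 0.63

α = 0.63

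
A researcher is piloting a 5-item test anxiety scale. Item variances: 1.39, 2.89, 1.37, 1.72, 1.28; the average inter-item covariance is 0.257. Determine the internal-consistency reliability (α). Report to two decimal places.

Σσᵢ² = 1.39 + 2.89 + 1.37 + 1.72 + 1.28 = 8.65
Sum of the 10 distinct covariances = 10 × 0.257 = 2.570
total variance = Σσᵢ² + 2·Σcov = 8.65 + 2 × 2.570 = 13.790
α = (5/4)·(1 − 8.65/13.790) = 0.47

α = 0.47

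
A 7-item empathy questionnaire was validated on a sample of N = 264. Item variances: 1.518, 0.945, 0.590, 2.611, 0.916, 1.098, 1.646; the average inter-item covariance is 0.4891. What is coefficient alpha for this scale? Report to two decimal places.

Σσᵢ² = 1.518 + 0.945 + 0.590 + 2.611 + 0.916 + 1.098 + 1.646 = 9.324
Sum of the 21 distinct covariances = 21 × 0.4891 = 10.2711
Var(T) = Σσᵢ² + 2·Σcov = 9.324 + 2 × 10.2711 = 29.8662
α = (7/6)·(1 − 9.324/29.8662) = 0.80

coefficient alpha = 0.80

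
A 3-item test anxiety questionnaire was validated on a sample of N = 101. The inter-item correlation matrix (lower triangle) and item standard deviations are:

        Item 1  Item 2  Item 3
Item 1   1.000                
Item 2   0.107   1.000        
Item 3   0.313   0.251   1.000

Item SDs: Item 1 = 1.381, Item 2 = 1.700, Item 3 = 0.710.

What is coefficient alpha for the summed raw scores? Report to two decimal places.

Σσ²ᵢ = 1.381² + 1.700² + 0.710² = 5.3013
Covariances σ_ij = r_ij · s_i · s_j:
  σ(Item 1,Item 2) = 0.107 × 1.381 × 1.700 = 0.2512
  σ(Item 1,Item 3) = 0.313 × 1.381 × 0.710 = 0.3069
  σ(Item 2,Item 3) = 0.251 × 1.700 × 0.710 = 0.3030
σ²_T = Σσ²ᵢ + 2·Σσ_ij = 5.3013 + 2 × 0.8611 = 7.0235
α = (3/2)·(1 − 5.3013/7.0235) = 0.37

α = 0.37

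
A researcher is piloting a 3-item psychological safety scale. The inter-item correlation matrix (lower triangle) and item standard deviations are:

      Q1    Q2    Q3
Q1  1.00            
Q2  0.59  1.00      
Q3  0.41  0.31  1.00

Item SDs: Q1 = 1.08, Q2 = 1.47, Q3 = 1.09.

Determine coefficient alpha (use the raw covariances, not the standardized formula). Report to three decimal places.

coefficient alpha = 0.689

Σσ²ᵢ = 1.08² + 1.47² + 1.09² = 4.5154
Covariances σ_ij = r_ij · s_i · s_j:
  σ(Q1,Q2) = 0.59 × 1.08 × 1.47 = 0.9367
  σ(Q1,Q3) = 0.41 × 1.08 × 1.09 = 0.4827
  σ(Q2,Q3) = 0.31 × 1.47 × 1.09 = 0.4967
σ²_T = Σσ²ᵢ + 2·Σσ_ij = 4.5154 + 2 × 1.9161 = 8.3476
α = (3/2)·(1 − 4.5154/8.3476) = 0.689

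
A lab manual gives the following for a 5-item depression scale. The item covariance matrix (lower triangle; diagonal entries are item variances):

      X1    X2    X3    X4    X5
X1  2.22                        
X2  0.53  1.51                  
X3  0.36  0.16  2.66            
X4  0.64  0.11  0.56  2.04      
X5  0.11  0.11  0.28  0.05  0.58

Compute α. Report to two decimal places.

Σσ²ᵢ = 2.22 + 1.51 + 2.66 + 2.04 + 0.58 = 9.01
Sum of off-diagonal covariances = 2.91
σ²_T = 9.01 + 2 × 2.91 = 14.83
α = (k/(k−1))·(1 − Σσ²ᵢ/σ²_T) = (5/4)·(1 − 9.01/14.83) = 0.49

α = 0.49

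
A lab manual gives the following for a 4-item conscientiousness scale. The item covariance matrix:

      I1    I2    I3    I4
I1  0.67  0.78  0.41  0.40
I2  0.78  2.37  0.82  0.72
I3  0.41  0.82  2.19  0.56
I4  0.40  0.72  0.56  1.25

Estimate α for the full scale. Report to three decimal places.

α = 0.710

ΣVar(i) = 0.67 + 2.37 + 2.19 + 1.25 = 6.48
Σ_{i<j} σ_ij = 3.69
total variance = 6.48 + 2 × 3.69 = 13.86
α = (k/(k−1))·(1 − ΣVar(i)/total variance) = (4/3)·(1 − 6.48/13.86) = 0.710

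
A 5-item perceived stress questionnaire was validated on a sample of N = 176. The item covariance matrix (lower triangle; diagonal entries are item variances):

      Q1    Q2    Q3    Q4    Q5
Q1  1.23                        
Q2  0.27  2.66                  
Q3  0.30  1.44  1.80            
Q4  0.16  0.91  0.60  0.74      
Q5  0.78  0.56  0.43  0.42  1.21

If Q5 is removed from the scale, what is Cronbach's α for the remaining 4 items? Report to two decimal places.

Cronbach's α = 0.71

Remaining items: Q1, Q2, Q3, Q4 (k = 4).
Σσ²ᵢ = 1.23 + 2.66 + 1.80 + 0.74 = 6.43
Var(T) = 6.43 + 2 × 3.68 = 13.79
α (item deleted) = (4/3)·(1 − 6.43/13.79) = 0.71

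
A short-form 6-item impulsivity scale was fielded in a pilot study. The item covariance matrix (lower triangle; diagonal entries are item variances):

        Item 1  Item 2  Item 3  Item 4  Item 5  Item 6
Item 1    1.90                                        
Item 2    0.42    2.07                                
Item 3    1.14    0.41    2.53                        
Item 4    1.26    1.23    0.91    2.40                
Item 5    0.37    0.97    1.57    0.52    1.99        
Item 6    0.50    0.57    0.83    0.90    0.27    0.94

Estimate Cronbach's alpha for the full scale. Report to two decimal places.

sum of item variances = 1.90 + 2.07 + 2.53 + 2.40 + 1.99 + 0.94 = 11.83
Sum of the distinct covariances = 11.87
Var(T) = 11.83 + 2 × 11.87 = 35.57
α = (k/(k−1))·(1 − sum of item variances/Var(T)) = (6/5)·(1 − 11.83/35.57) = 0.80

Cronbach's alpha = 0.80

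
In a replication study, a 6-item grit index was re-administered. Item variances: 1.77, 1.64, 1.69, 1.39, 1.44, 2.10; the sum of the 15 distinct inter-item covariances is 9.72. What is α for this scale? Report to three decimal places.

ΣVar(i) = 1.77 + 1.64 + 1.69 + 1.39 + 1.44 + 2.10 = 10.03
Sum of distinct covariances = 9.72
Var(T) = ΣVar(i) + 2·Σcov = 10.03 + 2 × 9.72 = 29.47
α = (6/5)·(1 − 10.03/29.47) = 0.792

α = 0.792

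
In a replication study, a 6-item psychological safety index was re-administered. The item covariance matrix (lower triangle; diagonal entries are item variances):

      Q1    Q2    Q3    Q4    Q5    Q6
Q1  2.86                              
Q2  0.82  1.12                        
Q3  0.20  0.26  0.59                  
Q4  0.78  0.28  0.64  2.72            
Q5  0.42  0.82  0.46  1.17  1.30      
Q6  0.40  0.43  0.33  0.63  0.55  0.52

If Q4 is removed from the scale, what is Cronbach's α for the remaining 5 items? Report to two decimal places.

Remaining items: Q1, Q2, Q3, Q5, Q6 (k = 5).
Σσ²ᵢ = 2.86 + 1.12 + 0.59 + 1.30 + 0.52 = 6.39
total variance = 6.39 + 2 × 4.69 = 15.77
α (item deleted) = (5/4)·(1 − 6.39/15.77) = 0.74

α = 0.74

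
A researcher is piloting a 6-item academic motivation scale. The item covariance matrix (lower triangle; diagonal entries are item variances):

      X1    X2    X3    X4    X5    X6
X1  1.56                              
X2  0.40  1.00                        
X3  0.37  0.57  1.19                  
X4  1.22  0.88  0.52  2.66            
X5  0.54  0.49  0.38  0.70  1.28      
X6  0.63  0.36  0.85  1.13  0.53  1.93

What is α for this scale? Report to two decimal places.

α = 0.80

Σσᵢ² = 1.56 + 1.00 + 1.19 + 2.66 + 1.28 + 1.93 = 9.62
Sum of the distinct covariances = 9.57
total variance = 9.62 + 2 × 9.57 = 28.76
α = (k/(k−1))·(1 − Σσᵢ²/total variance) = (6/5)·(1 − 9.62/28.76) = 0.80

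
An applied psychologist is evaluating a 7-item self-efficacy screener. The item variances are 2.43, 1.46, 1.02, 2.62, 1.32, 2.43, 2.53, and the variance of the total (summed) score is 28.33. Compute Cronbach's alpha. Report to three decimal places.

Σσᵢ² = 2.43 + 1.46 + 1.02 + 2.62 + 1.32 + 2.43 + 2.53 = 13.81
α = (k/(k−1))·(1 − Σσᵢ²/σ²_T) = (7/6)·(1 − 13.81/28.33) = 0.598

α = 0.598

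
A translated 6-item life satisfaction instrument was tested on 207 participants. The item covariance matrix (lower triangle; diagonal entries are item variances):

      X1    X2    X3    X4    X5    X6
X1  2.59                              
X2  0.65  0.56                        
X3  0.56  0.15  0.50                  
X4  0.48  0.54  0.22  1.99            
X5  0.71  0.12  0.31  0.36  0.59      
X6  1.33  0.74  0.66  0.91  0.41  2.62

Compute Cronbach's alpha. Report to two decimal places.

α = 0.78

ΣVar(i) = 2.59 + 0.56 + 0.50 + 1.99 + 0.59 + 2.62 = 8.85
Sum of off-diagonal covariances = 8.15
total variance = 8.85 + 2 × 8.15 = 25.15
α = (k/(k−1))·(1 − ΣVar(i)/total variance) = (6/5)·(1 − 8.85/25.15) = 0.78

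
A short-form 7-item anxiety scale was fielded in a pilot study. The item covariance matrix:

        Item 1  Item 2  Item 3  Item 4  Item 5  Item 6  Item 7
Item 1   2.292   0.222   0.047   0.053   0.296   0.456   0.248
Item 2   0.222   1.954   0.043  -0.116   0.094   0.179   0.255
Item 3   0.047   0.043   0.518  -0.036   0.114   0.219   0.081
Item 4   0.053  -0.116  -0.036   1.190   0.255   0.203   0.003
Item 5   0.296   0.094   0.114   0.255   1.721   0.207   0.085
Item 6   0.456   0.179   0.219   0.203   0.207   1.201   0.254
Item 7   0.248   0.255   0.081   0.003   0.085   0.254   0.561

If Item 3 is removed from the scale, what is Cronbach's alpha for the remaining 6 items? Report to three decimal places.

Cronbach's alpha = 0.452

Remaining items: Item 1, Item 2, Item 4, Item 5, Item 6, Item 7 (k = 6).
Σσ²ᵢ = 2.292 + 1.954 + 1.190 + 1.721 + 1.201 + 0.561 = 8.919
Var(T) = 8.919 + 2 × 2.694 = 14.307
α (item deleted) = (6/5)·(1 − 8.919/14.307) = 0.452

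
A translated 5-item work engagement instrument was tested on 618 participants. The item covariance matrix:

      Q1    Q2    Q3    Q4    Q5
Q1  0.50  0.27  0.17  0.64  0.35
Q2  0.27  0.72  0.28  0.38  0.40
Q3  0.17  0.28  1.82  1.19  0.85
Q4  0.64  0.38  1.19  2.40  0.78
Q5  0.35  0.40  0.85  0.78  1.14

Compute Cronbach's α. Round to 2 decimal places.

ΣVar(i) = 0.50 + 0.72 + 1.82 + 2.40 + 1.14 = 6.58
Sum of the distinct covariances = 5.31
Var(T) = 6.58 + 2 × 5.31 = 17.20
α = (k/(k−1))·(1 − ΣVar(i)/Var(T)) = (5/4)·(1 − 6.58/17.20) = 0.77

α = 0.77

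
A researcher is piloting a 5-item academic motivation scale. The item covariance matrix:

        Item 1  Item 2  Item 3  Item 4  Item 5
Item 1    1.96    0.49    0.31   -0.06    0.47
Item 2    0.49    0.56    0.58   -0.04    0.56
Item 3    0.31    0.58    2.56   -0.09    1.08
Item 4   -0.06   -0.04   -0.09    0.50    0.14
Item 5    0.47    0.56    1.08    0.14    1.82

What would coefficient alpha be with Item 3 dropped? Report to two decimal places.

Remaining items: Item 1, Item 2, Item 4, Item 5 (k = 4).
sum of item variances = 1.96 + 0.56 + 0.50 + 1.82 = 4.84
σ²_total = 4.84 + 2 × 1.56 = 7.96
α (item deleted) = (4/3)·(1 − 4.84/7.96) = 0.52

α = 0.52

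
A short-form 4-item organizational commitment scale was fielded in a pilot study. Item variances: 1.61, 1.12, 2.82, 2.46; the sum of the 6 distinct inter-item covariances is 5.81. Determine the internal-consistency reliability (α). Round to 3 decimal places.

Σσ²ᵢ = 1.61 + 1.12 + 2.82 + 2.46 = 8.01
Sum of distinct covariances = 5.81
σ²_total = Σσ²ᵢ + 2·Σcov = 8.01 + 2 × 5.81 = 19.63
α = (4/3)·(1 − 8.01/19.63) = 0.789

α = 0.789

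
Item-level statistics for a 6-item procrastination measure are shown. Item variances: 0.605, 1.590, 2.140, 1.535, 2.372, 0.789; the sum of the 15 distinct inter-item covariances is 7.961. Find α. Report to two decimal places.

Σσᵢ² = 0.605 + 1.590 + 2.140 + 1.535 + 2.372 + 0.789 = 9.031
Sum of distinct covariances = 7.961
σ²_T = Σσᵢ² + 2·Σcov = 9.031 + 2 × 7.961 = 24.953
α = (6/5)·(1 − 9.031/24.953) = 0.77

α = 0.77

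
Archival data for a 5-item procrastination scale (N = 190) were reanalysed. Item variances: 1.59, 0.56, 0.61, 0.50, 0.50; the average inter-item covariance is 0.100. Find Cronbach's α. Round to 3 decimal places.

sum of item variances = 1.59 + 0.56 + 0.61 + 0.50 + 0.50 = 3.76
Sum of the 10 distinct covariances = 10 × 0.100 = 1.000
total variance = sum of item variances + 2·Σcov = 3.76 + 2 × 1.000 = 5.760
α = (5/4)·(1 − 3.76/5.760) = 0.434

α = 0.434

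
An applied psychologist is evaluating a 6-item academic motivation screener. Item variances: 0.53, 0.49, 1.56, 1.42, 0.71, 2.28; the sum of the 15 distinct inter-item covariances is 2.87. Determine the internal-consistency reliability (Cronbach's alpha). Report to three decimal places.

Cronbach's alpha = 0.541

sum of item variances = 0.53 + 0.49 + 1.56 + 1.42 + 0.71 + 2.28 = 6.99
Sum of distinct covariances = 2.87
total variance = sum of item variances + 2·Σcov = 6.99 + 2 × 2.87 = 12.73
α = (6/5)·(1 − 6.99/12.73) = 0.541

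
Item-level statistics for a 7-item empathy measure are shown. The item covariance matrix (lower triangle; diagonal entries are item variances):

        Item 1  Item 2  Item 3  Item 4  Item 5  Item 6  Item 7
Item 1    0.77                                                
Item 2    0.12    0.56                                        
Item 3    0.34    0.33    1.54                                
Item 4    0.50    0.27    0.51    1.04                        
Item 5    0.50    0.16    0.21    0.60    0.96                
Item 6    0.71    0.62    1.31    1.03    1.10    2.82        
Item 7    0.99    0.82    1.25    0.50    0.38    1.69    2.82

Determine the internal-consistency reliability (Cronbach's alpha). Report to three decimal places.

ΣVar(i) = 0.77 + 0.56 + 1.54 + 1.04 + 0.96 + 2.82 + 2.82 = 10.51
Σ_{i<j} σ_ij = 13.94
σ²_total = 10.51 + 2 × 13.94 = 38.39
α = (k/(k−1))·(1 − ΣVar(i)/σ²_total) = (7/6)·(1 − 10.51/38.39) = 0.847

α = 0.847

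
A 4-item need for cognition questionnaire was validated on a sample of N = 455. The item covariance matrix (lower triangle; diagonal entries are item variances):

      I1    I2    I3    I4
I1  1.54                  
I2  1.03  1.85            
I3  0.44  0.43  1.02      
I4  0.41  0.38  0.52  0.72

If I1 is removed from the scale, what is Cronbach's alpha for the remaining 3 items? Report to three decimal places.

Remaining items: I2, I3, I4 (k = 3).
Σσ²ᵢ = 1.85 + 1.02 + 0.72 = 3.59
σ²_T = 3.59 + 2 × 1.33 = 6.25
α (item deleted) = (3/2)·(1 − 3.59/6.25) = 0.638

α = 0.638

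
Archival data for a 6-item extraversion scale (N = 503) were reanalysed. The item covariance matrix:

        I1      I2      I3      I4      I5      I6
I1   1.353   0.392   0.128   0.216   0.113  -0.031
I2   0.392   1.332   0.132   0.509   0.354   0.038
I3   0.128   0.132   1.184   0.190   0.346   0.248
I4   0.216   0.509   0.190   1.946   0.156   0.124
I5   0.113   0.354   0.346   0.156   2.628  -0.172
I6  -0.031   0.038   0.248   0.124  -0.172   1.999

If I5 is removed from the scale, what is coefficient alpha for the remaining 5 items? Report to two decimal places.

Remaining items: I1, I2, I3, I4, I6 (k = 5).
Σσ²ᵢ = 1.353 + 1.332 + 1.184 + 1.946 + 1.999 = 7.814
σ²_T = 7.814 + 2 × 1.946 = 11.706
α (item deleted) = (5/4)·(1 − 7.814/11.706) = 0.42

α = 0.42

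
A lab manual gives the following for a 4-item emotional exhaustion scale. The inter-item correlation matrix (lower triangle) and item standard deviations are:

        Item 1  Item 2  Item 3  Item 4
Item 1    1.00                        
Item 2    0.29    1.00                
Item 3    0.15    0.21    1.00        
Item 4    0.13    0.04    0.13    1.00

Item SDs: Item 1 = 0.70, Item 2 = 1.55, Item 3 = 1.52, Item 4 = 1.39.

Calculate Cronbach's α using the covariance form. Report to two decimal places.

Σσ²ᵢ = 0.70² + 1.55² + 1.52² + 1.39² = 7.1350
Covariances σ_ij = r_ij · s_i · s_j:
  σ(Item 1,Item 2) = 0.29 × 0.70 × 1.55 = 0.3146
  σ(Item 1,Item 3) = 0.15 × 0.70 × 1.52 = 0.1596
  σ(Item 1,Item 4) = 0.13 × 0.70 × 1.39 = 0.1265
  σ(Item 2,Item 3) = 0.21 × 1.55 × 1.52 = 0.4948
  σ(Item 2,Item 4) = 0.04 × 1.55 × 1.39 = 0.0862
  σ(Item 3,Item 4) = 0.13 × 1.52 × 1.39 = 0.2747
σ²_T = Σσ²ᵢ + 2·Σσ_ij = 7.1350 + 2 × 1.4564 = 10.0478
α = (4/3)·(1 − 7.1350/10.0478) = 0.39

Cronbach's α = 0.39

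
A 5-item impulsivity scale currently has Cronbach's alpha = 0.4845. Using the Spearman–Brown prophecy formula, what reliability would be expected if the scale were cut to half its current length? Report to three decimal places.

predicted reliability = 0.320

Length factor m = 1/2
α' = m·α / (1 − (1−m)·α)
   = 1/2 × 0.4845 / (1 − (1 − 1/2) × 0.4845)
   = 0.2422 / 0.7578 = 0.320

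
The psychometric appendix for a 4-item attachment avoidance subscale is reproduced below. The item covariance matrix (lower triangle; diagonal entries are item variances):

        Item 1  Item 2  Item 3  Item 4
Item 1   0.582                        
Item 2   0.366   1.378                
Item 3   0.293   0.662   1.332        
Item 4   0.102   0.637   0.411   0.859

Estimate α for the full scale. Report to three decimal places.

α = 0.725

ΣVar(i) = 0.582 + 1.378 + 1.332 + 0.859 = 4.151
Sum of the distinct covariances = 2.471
σ²_total = 4.151 + 2 × 2.471 = 9.093
α = (k/(k−1))·(1 − ΣVar(i)/σ²_total) = (4/3)·(1 − 4.151/9.093) = 0.725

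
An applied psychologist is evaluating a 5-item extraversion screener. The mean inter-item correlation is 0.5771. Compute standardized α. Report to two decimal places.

Standardized α = k·r̄ / (1 + (k−1)·r̄) = 5 × 0.5771 / (1 + 4 × 0.5771)
  = 2.8855 / 3.3084 = 0.87

α = 0.87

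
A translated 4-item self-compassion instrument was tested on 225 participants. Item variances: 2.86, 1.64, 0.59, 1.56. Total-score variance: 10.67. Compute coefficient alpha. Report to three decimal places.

ΣVar(i) = 2.86 + 1.64 + 0.59 + 1.56 = 6.65
α = (k/(k−1))·(1 − ΣVar(i)/total variance) = (4/3)·(1 − 6.65/10.67) = 0.502

coefficient alpha = 0.502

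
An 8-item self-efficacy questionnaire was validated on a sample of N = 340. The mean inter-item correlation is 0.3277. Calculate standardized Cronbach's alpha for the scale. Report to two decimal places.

standardized Cronbach's alpha = 0.80

Standardized α = k·r̄ / (1 + (k−1)·r̄) = 8 × 0.3277 / (1 + 7 × 0.3277)
  = 2.6216 / 3.2939 = 0.80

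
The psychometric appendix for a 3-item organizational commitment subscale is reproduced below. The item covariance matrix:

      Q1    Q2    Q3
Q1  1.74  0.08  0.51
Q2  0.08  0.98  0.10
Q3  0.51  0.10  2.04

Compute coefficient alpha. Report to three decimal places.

coefficient alpha = 0.337

sum of item variances = 1.74 + 0.98 + 2.04 = 4.76
Sum of off-diagonal covariances = 0.69
Var(T) = 4.76 + 2 × 0.69 = 6.14
α = (k/(k−1))·(1 − sum of item variances/Var(T)) = (3/2)·(1 − 4.76/6.14) = 0.337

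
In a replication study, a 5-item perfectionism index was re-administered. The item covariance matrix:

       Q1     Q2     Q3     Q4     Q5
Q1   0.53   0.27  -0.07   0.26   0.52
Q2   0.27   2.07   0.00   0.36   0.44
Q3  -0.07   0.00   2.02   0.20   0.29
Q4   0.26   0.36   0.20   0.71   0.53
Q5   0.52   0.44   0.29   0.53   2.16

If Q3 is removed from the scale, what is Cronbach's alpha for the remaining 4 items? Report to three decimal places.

Remaining items: Q1, Q2, Q4, Q5 (k = 4).
sum of item variances = 0.53 + 2.07 + 0.71 + 2.16 = 5.47
σ²_T = 5.47 + 2 × 2.38 = 10.23
α (item deleted) = (4/3)·(1 − 5.47/10.23) = 0.620

Cronbach's alpha = 0.620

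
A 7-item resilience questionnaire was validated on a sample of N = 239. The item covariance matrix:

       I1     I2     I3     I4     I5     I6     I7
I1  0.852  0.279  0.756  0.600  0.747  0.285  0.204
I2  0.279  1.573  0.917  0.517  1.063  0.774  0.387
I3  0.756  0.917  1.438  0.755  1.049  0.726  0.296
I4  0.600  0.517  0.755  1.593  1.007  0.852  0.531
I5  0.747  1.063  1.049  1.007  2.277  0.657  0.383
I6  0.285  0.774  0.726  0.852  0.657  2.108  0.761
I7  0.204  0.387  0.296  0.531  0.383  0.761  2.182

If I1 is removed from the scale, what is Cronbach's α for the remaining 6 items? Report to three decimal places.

Cronbach's α = 0.788

Remaining items: I2, I3, I4, I5, I6, I7 (k = 6).
sum of item variances = 1.573 + 1.438 + 1.593 + 2.277 + 2.108 + 2.182 = 11.171
Var(T) = 11.171 + 2 × 10.675 = 32.521
α (item deleted) = (6/5)·(1 − 11.171/32.521) = 0.788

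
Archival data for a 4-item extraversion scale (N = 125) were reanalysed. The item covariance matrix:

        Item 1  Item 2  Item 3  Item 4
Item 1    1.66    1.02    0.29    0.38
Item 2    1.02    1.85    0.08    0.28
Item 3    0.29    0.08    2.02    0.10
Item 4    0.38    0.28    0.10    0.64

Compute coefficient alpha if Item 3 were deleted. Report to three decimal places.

coefficient alpha = 0.671

Remaining items: Item 1, Item 2, Item 4 (k = 3).
Σσᵢ² = 1.66 + 1.85 + 0.64 = 4.15
σ²_total = 4.15 + 2 × 1.68 = 7.51
α (item deleted) = (3/2)·(1 − 4.15/7.51) = 0.671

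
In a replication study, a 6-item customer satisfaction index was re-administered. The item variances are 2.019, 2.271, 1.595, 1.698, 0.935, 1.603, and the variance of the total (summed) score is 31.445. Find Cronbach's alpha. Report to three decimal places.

ΣVar(i) = 2.019 + 2.271 + 1.595 + 1.698 + 0.935 + 1.603 = 10.121
α = (k/(k−1))·(1 − ΣVar(i)/total variance) = (6/5)·(1 − 10.121/31.445) = 0.814

Cronbach's alpha = 0.814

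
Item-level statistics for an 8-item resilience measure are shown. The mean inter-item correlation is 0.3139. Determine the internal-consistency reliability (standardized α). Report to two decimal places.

standardized α = 0.79

Standardized α = k·r̄ / (1 + (k−1)·r̄) = 8 × 0.3139 / (1 + 7 × 0.3139)
  = 2.5112 / 3.1973 = 0.79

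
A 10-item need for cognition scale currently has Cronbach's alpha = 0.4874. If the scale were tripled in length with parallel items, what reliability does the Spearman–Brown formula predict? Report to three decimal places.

Length factor m = 3
α' = m·α / (1 + (m−1)·α)
   = 3 × 0.4874 / (1 + (3 − 1) × 0.4874)
   = 1.4622 / 1.9748 = 0.740

predicted reliability = 0.740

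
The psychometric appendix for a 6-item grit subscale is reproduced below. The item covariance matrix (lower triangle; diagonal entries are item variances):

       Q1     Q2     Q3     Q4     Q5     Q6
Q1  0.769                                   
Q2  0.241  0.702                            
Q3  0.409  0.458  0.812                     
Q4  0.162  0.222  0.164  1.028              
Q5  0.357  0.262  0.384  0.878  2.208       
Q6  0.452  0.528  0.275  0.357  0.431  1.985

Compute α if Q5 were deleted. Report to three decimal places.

α = 0.691

Remaining items: Q1, Q2, Q3, Q4, Q6 (k = 5).
ΣVar(i) = 0.769 + 0.702 + 0.812 + 1.028 + 1.985 = 5.296
σ²_T = 5.296 + 2 × 3.268 = 11.832
α (item deleted) = (5/4)·(1 − 5.296/11.832) = 0.691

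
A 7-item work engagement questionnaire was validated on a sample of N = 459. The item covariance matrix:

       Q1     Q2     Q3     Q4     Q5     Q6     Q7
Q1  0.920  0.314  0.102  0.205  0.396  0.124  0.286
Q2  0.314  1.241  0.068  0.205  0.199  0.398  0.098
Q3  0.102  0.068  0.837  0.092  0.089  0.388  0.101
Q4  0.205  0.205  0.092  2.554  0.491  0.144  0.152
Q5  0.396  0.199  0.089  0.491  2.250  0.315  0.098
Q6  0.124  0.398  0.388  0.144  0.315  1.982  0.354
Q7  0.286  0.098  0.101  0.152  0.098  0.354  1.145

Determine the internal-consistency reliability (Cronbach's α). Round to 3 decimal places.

Cronbach's α = 0.534

Σσᵢ² = 0.920 + 1.241 + 0.837 + 2.554 + 2.250 + 1.982 + 1.145 = 10.929
Sum of off-diagonal covariances = 4.619
Var(T) = 10.929 + 2 × 4.619 = 20.167
α = (k/(k−1))·(1 − Σσᵢ²/Var(T)) = (7/6)·(1 − 10.929/20.167) = 0.534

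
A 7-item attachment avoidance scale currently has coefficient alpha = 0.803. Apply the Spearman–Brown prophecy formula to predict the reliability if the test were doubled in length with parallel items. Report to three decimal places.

Length factor m = 2
α' = m·α / (1 + (m−1)·α)
   = 2 × 0.803 / (1 + (2 − 1) × 0.803)
   = 1.6060 / 1.8030 = 0.891

predicted reliability = 0.891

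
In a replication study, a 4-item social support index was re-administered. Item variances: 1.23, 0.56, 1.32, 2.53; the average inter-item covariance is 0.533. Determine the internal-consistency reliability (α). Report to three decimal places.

sum of item variances = 1.23 + 0.56 + 1.32 + 2.53 = 5.64
Sum of the 6 distinct covariances = 6 × 0.533 = 3.198
Var(T) = sum of item variances + 2·Σcov = 5.64 + 2 × 3.198 = 12.036
α = (4/3)·(1 − 5.64/12.036) = 0.709

α = 0.709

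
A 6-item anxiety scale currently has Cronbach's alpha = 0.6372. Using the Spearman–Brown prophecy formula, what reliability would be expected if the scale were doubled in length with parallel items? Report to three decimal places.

Length factor m = 2
α' = m·α / (1 + (m−1)·α)
   = 2 × 0.6372 / (1 + (2 − 1) × 0.6372)
   = 1.2744 / 1.6372 = 0.778

predicted reliability = 0.778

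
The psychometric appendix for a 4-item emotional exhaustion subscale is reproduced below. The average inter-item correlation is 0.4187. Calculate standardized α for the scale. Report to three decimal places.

α = 0.742

Standardized α = k·r̄ / (1 + (k−1)·r̄) = 4 × 0.4187 / (1 + 3 × 0.4187)
  = 1.6748 / 2.2561 = 0.742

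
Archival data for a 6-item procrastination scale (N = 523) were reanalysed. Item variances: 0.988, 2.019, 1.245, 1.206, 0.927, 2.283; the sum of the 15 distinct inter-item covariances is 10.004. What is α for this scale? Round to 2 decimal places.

α = 0.84

ΣVar(i) = 0.988 + 2.019 + 1.245 + 1.206 + 0.927 + 2.283 = 8.668
Sum of distinct covariances = 10.004
Var(T) = ΣVar(i) + 2·Σcov = 8.668 + 2 × 10.004 = 28.676
α = (6/5)·(1 − 8.668/28.676) = 0.84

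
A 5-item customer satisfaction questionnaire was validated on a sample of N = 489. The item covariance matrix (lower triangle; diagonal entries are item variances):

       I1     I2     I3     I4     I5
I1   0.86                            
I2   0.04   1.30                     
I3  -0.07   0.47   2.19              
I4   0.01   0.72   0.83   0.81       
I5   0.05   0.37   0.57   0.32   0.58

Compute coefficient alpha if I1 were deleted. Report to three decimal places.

α = 0.765

Remaining items: I2, I3, I4, I5 (k = 4).
Σσ²ᵢ = 1.30 + 2.19 + 0.81 + 0.58 = 4.88
total variance = 4.88 + 2 × 3.28 = 11.44
α (item deleted) = (4/3)·(1 − 4.88/11.44) = 0.765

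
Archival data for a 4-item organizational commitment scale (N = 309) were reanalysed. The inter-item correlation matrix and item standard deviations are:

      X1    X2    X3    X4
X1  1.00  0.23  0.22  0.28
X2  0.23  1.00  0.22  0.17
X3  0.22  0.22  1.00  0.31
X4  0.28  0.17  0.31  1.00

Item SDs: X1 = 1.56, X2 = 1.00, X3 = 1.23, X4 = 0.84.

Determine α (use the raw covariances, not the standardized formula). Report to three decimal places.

Σσ²ᵢ = 1.56² + 1.00² + 1.23² + 0.84² = 5.6521
Covariances σ_ij = r_ij · s_i · s_j:
  σ(X1,X2) = 0.23 × 1.56 × 1.00 = 0.3588
  σ(X1,X3) = 0.22 × 1.56 × 1.23 = 0.4221
  σ(X1,X4) = 0.28 × 1.56 × 0.84 = 0.3669
  σ(X2,X3) = 0.22 × 1.00 × 1.23 = 0.2706
  σ(X2,X4) = 0.17 × 1.00 × 0.84 = 0.1428
  σ(X3,X4) = 0.31 × 1.23 × 0.84 = 0.3203
σ²_T = Σσ²ᵢ + 2·Σσ_ij = 5.6521 + 2 × 1.8815 = 9.4151
α = (4/3)·(1 − 5.6521/9.4151) = 0.533

α = 0.533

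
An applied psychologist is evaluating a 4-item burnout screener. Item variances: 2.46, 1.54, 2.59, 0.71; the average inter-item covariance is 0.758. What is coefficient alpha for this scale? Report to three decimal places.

sum of item variances = 2.46 + 1.54 + 2.59 + 0.71 = 7.30
Sum of the 6 distinct covariances = 6 × 0.758 = 4.548
Var(T) = sum of item variances + 2·Σcov = 7.30 + 2 × 4.548 = 16.396
α = (4/3)·(1 − 7.30/16.396) = 0.740

α = 0.740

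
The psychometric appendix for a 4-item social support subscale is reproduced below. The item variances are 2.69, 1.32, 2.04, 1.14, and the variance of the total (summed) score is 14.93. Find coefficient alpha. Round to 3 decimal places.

Σσ²ᵢ = 2.69 + 1.32 + 2.04 + 1.14 = 7.19
α = (k/(k−1))·(1 − Σσ²ᵢ/Var(T)) = (4/3)·(1 − 7.19/14.93) = 0.691

coefficient alpha = 0.691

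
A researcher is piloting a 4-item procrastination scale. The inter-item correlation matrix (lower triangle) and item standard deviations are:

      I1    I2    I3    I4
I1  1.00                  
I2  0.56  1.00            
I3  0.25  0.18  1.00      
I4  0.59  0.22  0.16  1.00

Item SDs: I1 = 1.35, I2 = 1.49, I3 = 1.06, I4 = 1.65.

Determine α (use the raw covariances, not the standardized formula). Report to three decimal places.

Σσ²ᵢ = 1.35² + 1.49² + 1.06² + 1.65² = 7.8887
Covariances σ_ij = r_ij · s_i · s_j:
  σ(I1,I2) = 0.56 × 1.35 × 1.49 = 1.1264
  σ(I1,I3) = 0.25 × 1.35 × 1.06 = 0.3578
  σ(I1,I4) = 0.59 × 1.35 × 1.65 = 1.3142
  σ(I2,I3) = 0.18 × 1.49 × 1.06 = 0.2843
  σ(I2,I4) = 0.22 × 1.49 × 1.65 = 0.5409
  σ(I3,I4) = 0.16 × 1.06 × 1.65 = 0.2798
σ²_T = Σσ²ᵢ + 2·Σσ_ij = 7.8887 + 2 × 3.9034 = 15.6955
α = (4/3)·(1 − 7.8887/15.6955) = 0.663

α = 0.663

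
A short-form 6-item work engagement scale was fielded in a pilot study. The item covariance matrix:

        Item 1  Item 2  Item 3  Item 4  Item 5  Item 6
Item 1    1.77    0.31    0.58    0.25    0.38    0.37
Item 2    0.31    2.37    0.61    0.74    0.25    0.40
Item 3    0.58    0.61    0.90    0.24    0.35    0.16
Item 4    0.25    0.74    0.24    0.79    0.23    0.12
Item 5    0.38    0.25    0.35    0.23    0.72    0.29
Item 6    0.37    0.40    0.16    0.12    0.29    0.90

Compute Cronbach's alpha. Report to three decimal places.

Cronbach's alpha = 0.704

Σσᵢ² = 1.77 + 2.37 + 0.90 + 0.79 + 0.72 + 0.90 = 7.45
Σ_{i<j} σ_ij = 5.28
Var(T) = 7.45 + 2 × 5.28 = 18.01
α = (k/(k−1))·(1 − Σσᵢ²/Var(T)) = (6/5)·(1 − 7.45/18.01) = 0.704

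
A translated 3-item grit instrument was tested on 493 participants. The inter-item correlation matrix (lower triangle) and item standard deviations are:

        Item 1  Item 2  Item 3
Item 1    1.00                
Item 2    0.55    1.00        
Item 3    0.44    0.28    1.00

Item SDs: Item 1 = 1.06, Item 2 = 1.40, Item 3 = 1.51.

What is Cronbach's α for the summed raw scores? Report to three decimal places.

Σσ²ᵢ = 1.06² + 1.40² + 1.51² = 5.3637
Covariances σ_ij = r_ij · s_i · s_j:
  σ(Item 1,Item 2) = 0.55 × 1.06 × 1.40 = 0.8162
  σ(Item 1,Item 3) = 0.44 × 1.06 × 1.51 = 0.7043
  σ(Item 2,Item 3) = 0.28 × 1.40 × 1.51 = 0.5919
σ²_T = Σσ²ᵢ + 2·Σσ_ij = 5.3637 + 2 × 2.1124 = 9.5885
α = (3/2)·(1 − 5.3637/9.5885) = 0.661

Cronbach's α = 0.661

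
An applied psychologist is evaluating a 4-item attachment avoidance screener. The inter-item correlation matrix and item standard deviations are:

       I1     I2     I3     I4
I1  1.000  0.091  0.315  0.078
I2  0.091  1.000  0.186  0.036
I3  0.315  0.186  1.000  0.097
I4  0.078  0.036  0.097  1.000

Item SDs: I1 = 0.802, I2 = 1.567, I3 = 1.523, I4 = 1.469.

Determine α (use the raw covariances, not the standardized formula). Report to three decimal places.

Σσ²ᵢ = 0.802² + 1.567² + 1.523² + 1.469² = 7.5762
Covariances σ_ij = r_ij · s_i · s_j:
  σ(I1,I2) = 0.091 × 0.802 × 1.567 = 0.1144
  σ(I1,I3) = 0.315 × 0.802 × 1.523 = 0.3848
  σ(I1,I4) = 0.078 × 0.802 × 1.469 = 0.0919
  σ(I2,I3) = 0.186 × 1.567 × 1.523 = 0.4439
  σ(I2,I4) = 0.036 × 1.567 × 1.469 = 0.0829
  σ(I3,I4) = 0.097 × 1.523 × 1.469 = 0.2170
σ²_T = Σσ²ᵢ + 2·Σσ_ij = 7.5762 + 2 × 1.3349 = 10.2460
α = (4/3)·(1 − 7.5762/10.2460) = 0.347

α = 0.347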